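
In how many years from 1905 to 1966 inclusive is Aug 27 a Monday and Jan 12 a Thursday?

Check each year's weekday for Aug 27 and Jan 12:
  1905: Sun/Thu  1906: Mon/Fri  1907: Tue/Sat  1908: Thu/Sun  1909: Fri/Tue  1910: Sat/Wed  1911: Sun/Thu  1912: Tue/Fri  1913: Wed/Sun  1914: Thu/Mon  1915: Fri/Tue  1916: Sun/Wed  1917: Mon/Fri  1918: Tue/Sat  …(34 more)…  1953: Thu/Mon  1954: Fri/Tue  1955: Sat/Wed  1956: Mon/Thu ✓  1957: Tue/Sat  1958: Wed/Sun  1959: Thu/Mon  1960: Sat/Tue  1961: Sun/Thu  1962: Mon/Fri  1963: Tue/Sat  1964: Thu/Sun  1965: Fri/Tue  1966: Sat/Wed
Both conditions hold in: 1928, 1956 — 2.

2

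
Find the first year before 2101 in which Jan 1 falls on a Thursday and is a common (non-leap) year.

Jan 1 advances by 2 weekdays after a leap year and by 1 after a common year.
2101: Jan 1 is Saturday.
2100: Friday
2099: Thursday
2099 begins on a Thursday and is a common year.

2099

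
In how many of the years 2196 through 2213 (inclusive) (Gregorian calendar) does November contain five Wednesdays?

November has 30 days; it has five Wednesdays when Wednesday falls among the first (month-length − 28) days — i.e. when November 1 is one of Wednesday/Tuesday.
November 1 by year: 2196:Tue✓ 2197:Wed✓ 2198:Thu 2199:Fri 2200:Sat 2201:Sun 2202:Mon 2203:Tue✓ 2204:Thu 2205:Fri 2206:Sat 2207:Sun 2208:Tue✓ 2209:Wed✓ 2210:Thu 2211:Fri 2212:Sun 2213:Mon
Years with five Wednesdays: 2196, 2197, 2203, 2208, 2209 → 5.

5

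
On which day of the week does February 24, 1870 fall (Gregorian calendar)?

January 1, 1870 is a Saturday.
February 24 is day 55 of the year, i.e. 54 days after Jan 1.
54 mod 7 = 5, so advance 5 weekdays from Saturday: Thursday.

Thursday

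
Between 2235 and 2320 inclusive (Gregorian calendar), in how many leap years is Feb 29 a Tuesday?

Leap years in 2235–2320: 21 of them.
Feb 29 weekday advances by 5 (mod 7) from one leap year to the next four years later (or differs when a century non-leap intervenes).
Leap-day weekdays: 2236:Mon 2240:Sat 2244:Thu 2248:Tue✓ 2252:Sun 2256:Fri 2260:Wed 2264:Mon 2268:Sat 2272:Thu 2276:Tue✓ 2280:Sun 2284:Fri 2288:Wed 2292:Mon 2296:Sat 2304:Mon 2308:Sat 2312:Thu 2316:Tue✓ 2320:Sun
Tuesday: 2248, 2276, 2316 → 3.

3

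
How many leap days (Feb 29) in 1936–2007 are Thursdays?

3

Leap years in 1936–2007: 18 of them.
Feb 29 weekday advances by 5 (mod 7) from one leap year to the next four years later (or differs when a century non-leap intervenes).
Leap-day weekdays: 1936:Sat 1940:Thu✓ 1944:Tue 1948:Sun 1952:Fri 1956:Wed 1960:Mon 1964:Sat 1968:Thu✓ 1972:Tue 1976:Sun 1980:Fri 1984:Wed 1988:Mon 1992:Sat 1996:Thu✓ 2000:Tue 2004:Sun
Thursday: 1940, 1968, 1996 → 3.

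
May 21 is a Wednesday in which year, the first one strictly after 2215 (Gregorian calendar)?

From one year to the next, a fixed date's weekday advances by 1, or by 2 when a Feb 29 lies between the two dates.
2215: May 21 is Sunday.
2216: Tuesday (+2)
2217: Wednesday (+1)
May 21 falls on a Wednesday in 2217.

2217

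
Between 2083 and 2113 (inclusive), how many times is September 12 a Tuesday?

Track September 12's weekday year by year (advancing +1, or +2 across a Feb 29):
  2083: Sun  2084: Tue (+2) ✓  2085: Wed (+1)  2086: Thu (+1)  2087: Fri (+1)
  2088: Sun (+2)  2089: Mon (+1)  2090: Tue (+1) ✓  2091: Wed (+1)  2092: Fri (+2)
  2093: Sat (+1)  2094: Sun (+1)  2095: Mon (+1)  2096: Wed (+2)  … (3 more years) …
  2100: Sun (+1)  2101: Mon (+1)  2102: Tue (+1) ✓  2103: Wed (+1)  2104: Fri (+2)
  2105: Sat (+1)  2106: Sun (+1)  2107: Mon (+1)  2108: Wed (+2)  2109: Thu (+1)
  2110: Fri (+1)  2111: Sat (+1)  2112: Mon (+2)  2113: Tue (+1) ✓
Tuesday years: 2084, 2090, 2102, 2113 — 4 in total.

4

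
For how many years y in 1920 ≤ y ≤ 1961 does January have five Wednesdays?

16

January has 31 days; it has five Wednesdays when Wednesday falls among the first (month-length − 28) days — i.e. when January 1 is one of Wednesday/Tuesday/Monday.
January 1 by year: 1920:Thu 1921:Sat 1922:Sun 1923:Mon✓ 1924:Tue✓ 1925:Thu 1926:Fri 1927:Sat 1928:Sun 1929:Tue✓ 1930:Wed✓ 1931:Thu 1932:Fri 1933:Sun 1934:Mon✓ …(12 more)… 1947:Wed✓ 1948:Thu 1949:Sat 1950:Sun 1951:Mon✓ 1952:Tue✓ 1953:Thu 1954:Fri 1955:Sat 1956:Sun 1957:Tue✓ 1958:Wed✓ 1959:Thu 1960:Fri 1961:Sun
Years with five Wednesdays: 1923, 1924, 1929, 1930, 1934, 1935, 1936, 1940, 1941, 1945, 1946, 1947, 1951, 1952, 1957, 1958 → 16.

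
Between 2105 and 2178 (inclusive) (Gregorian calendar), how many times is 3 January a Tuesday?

Track 3 January's weekday year by year (advancing +1, or +2 across a Feb 29):
  2105: Sat  2106: Sun (+1)  2107: Mon (+1)  2108: Tue (+1) ✓  2109: Thu (+2)
  2110: Fri (+1)  2111: Sat (+1)  2112: Sun (+1)  2113: Tue (+2) ✓  2114: Wed (+1)
  2115: Thu (+1)  2116: Fri (+1)  2117: Sun (+2)  2118: Mon (+1)  … (46 more years) …
  2165: Thu (+2)  2166: Fri (+1)  2167: Sat (+1)  2168: Sun (+1)  2169: Tue (+2) ✓
  2170: Wed (+1)  2171: Thu (+1)  2172: Fri (+1)  2173: Sun (+2)  2174: Mon (+1)
  2175: Tue (+1) ✓  2176: Wed (+1)  2177: Fri (+2)  2178: Sat (+1)
Tuesday years: 2108, 2113, 2119, 2130, 2136, 2141, 2147, 2158, 2164, 2169, 2175 — 11 in total.

11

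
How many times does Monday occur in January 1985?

January 1985 has 31 days and begins on Tuesday.
The first Monday is January 7.
Mondays fall on 7, 14, 21, 28 — that's 4.

4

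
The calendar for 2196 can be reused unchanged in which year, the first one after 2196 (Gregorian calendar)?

2208

Two years share a calendar iff Jan 1 falls on the same weekday and both are leap or both are common. 2196: Jan 1 is Friday, leap year.
2197: Jan 1 Sunday, common
2198: Jan 1 Monday, common
2199: Jan 1 Tuesday, common
2200: Jan 1 Wednesday, common
2201: Jan 1 Thursday, common
2202: Jan 1 Friday, common
2203: Jan 1 Saturday, common
2204: Jan 1 Sunday, leap
2205: Jan 1 Tuesday, common
2206: Jan 1 Wednesday, common
2207: Jan 1 Thursday, common
2208: Jan 1 Friday, leap
2208 matches on both conditions.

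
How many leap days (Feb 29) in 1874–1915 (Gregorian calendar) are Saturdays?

2

Leap years in 1874–1915: 9 of them.
Feb 29 weekday advances by 5 (mod 7) from one leap year to the next four years later (or differs when a century non-leap intervenes).
Leap-day weekdays: 1876:Tue 1880:Sun 1884:Fri 1888:Wed 1892:Mon 1896:Sat✓ 1904:Mon 1908:Sat✓ 1912:Thu
Saturday: 1896, 1908 → 2.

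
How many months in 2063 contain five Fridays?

A month of length L has five Fridays iff its first Friday is on day ≤ L−28 (so day 1–3 in a 31-day month, 1–2 in a 30-day month, day 1 in a leap February).
Checking each month of 2063: Jan starts Mon (31d); Feb starts Thu (28d); Mar starts Thu (31d) ✓; Apr starts Sun (30d); May starts Tue (31d); Jun starts Fri (30d) ✓; Jul starts Sun (31d); Aug starts Wed (31d) ✓; Sep starts Sat (30d); Oct starts Mon (31d); Nov starts Thu (30d) ✓; Dec starts Sat (31d).
Five-Friday months: March, June, August, November → 4.

4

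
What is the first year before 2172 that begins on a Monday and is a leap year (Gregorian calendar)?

2148

Jan 1 advances by 2 weekdays after a leap year and by 1 after a common year.
2172: Jan 1 is Wednesday (leap).
2171: Tuesday
2170: Monday
2169: Sunday
2168: Friday (leap)
2167: Thursday
2166: Wednesday
2165: Tuesday
2164: Sunday (leap)
2163: Saturday
2162: Friday
2161: Thursday
2160: Tuesday (leap)
2159: Monday
2158: Sunday
2157: Saturday
2156: Thursday (leap)
2155: Wednesday
2154: Tuesday
2153: Monday
2152: Saturday (leap)
2151: Friday
2150: Thursday
2149: Wednesday
2148: Monday (leap)
2148 begins on a Monday and is a leap year.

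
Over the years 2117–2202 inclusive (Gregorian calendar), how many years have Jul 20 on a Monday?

Track Jul 20's weekday year by year (advancing +1, or +2 across a Feb 29):
  2117: Tue  2118: Wed (+1)  2119: Thu (+1)  2120: Sat (+2)  2121: Sun (+1)
  2122: Mon (+1) ✓  2123: Tue (+1)  2124: Thu (+2)  2125: Fri (+1)  2126: Sat (+1)
  2127: Sun (+1)  2128: Tue (+2)  2129: Wed (+1)  2130: Thu (+1)  … (58 more years) …
  2189: Mon (+1) ✓  2190: Tue (+1)  2191: Wed (+1)  2192: Fri (+2)  2193: Sat (+1)
  2194: Sun (+1)  2195: Mon (+1) ✓  2196: Wed (+2)  2197: Thu (+1)  2198: Fri (+1)
  2199: Sat (+1)  2200: Sun (+1)  2201: Mon (+1) ✓  2202: Tue (+1)
Monday years: 2122, 2133, 2139, 2144, 2150, 2161, 2167, 2172, 2178, 2189, 2195, 2201 — 12 in total.

12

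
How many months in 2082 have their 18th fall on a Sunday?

2

Check the 18th of each month of 2082: Jan 18: Sun, Feb 18: Wed, Mar 18: Wed, Apr 18: Sat, May 18: Mon, Jun 18: Thu, Jul 18: Sat, Aug 18: Tue, Sep 18: Fri, Oct 18: Sun, Nov 18: Wed, Dec 18: Fri.
Sunday occurs in January, October — 2 months.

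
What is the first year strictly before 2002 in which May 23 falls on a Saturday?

From one year to the next, a fixed date's weekday advances by 1, or by 2 when a Feb 29 lies between the two dates.
2002: May 23 is Thursday.
2001: Wednesday (−1)
2000: Tuesday (−1)
1999: Sunday (−2)
1998: Saturday (−1)
May 23 falls on a Saturday in 1998.

1998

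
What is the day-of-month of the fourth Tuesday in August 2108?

28

August 1, 2108 is a Wednesday, so the first Tuesday is the 7th.
The fourth Tuesday is 7 + 21 = 28.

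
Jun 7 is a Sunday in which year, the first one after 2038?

From one year to the next, a fixed date's weekday advances by 1, or by 2 when a Feb 29 lies between the two dates.
2038: June 7 is Monday.
2039: Tuesday (+1)
2040: Thursday (+2)
2041: Friday (+1)
2042: Saturday (+1)
2043: Sunday (+1)
Jun 7 falls on a Sunday in 2043.

2043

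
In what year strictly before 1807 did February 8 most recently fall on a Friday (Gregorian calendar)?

From one year to the next, a fixed date's weekday advances by 1, or by 2 when a Feb 29 lies between the two dates.
1807: February 8 is Sunday.
1806: Saturday (−1)
1805: Friday (−1)
February 8 falls on a Friday in 1805.

1805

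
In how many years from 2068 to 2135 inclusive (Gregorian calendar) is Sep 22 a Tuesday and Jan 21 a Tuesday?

2

Check each year's weekday for Sep 22 and Jan 21:
  2068: Sat/Sat  2069: Sun/Mon  2070: Mon/Tue  2071: Tue/Wed  2072: Thu/Thu  2073: Fri/Sat  2074: Sat/Sun  2075: Sun/Mon  2076: Tue/Tue ✓  2077: Wed/Thu  2078: Thu/Fri  2079: Fri/Sat  2080: Sun/Sun  2081: Mon/Tue  …(40 more)…  2122: Tue/Wed  2123: Wed/Thu  2124: Fri/Fri  2125: Sat/Sun  2126: Sun/Mon  2127: Mon/Tue  2128: Wed/Wed  2129: Thu/Fri  2130: Fri/Sat  2131: Sat/Sun  2132: Mon/Mon  2133: Tue/Wed  2134: Wed/Thu  2135: Thu/Fri
Both conditions hold in: 2076, 2116 — 2.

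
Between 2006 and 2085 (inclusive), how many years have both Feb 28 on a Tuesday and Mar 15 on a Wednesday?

Check each year's weekday for Feb 28 and Mar 15:
  2006: Tue/Wed ✓  2007: Wed/Thu  2008: Thu/Sat  2009: Sat/Sun  2010: Sun/Mon  2011: Mon/Tue  2012: Tue/Thu  2013: Thu/Fri  2014: Fri/Sat  2015: Sat/Sun  2016: Sun/Tue  2017: Tue/Wed ✓  2018: Wed/Thu  2019: Thu/Fri  …(52 more)…  2072: Sun/Tue  2073: Tue/Wed ✓  2074: Wed/Thu  2075: Thu/Fri  2076: Fri/Sun  2077: Sun/Mon  2078: Mon/Tue  2079: Tue/Wed ✓  2080: Wed/Fri  2081: Fri/Sat  2082: Sat/Sun  2083: Sun/Mon  2084: Mon/Wed  2085: Wed/Thu
Both conditions hold in: 2006, 2017, 2023, 2034, 2045, 2051, 2062, 2073, 2079 — 9.

9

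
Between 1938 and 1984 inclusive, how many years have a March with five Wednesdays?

21

March has 31 days; it has five Wednesdays when Wednesday falls among the first (month-length − 28) days — i.e. when March 1 is one of Wednesday/Tuesday/Monday.
March 1 by year: 1938:Tue✓ 1939:Wed✓ 1940:Fri 1941:Sat 1942:Sun 1943:Mon✓ 1944:Wed✓ 1945:Thu 1946:Fri 1947:Sat 1948:Mon✓ 1949:Tue✓ 1950:Wed✓ 1951:Thu 1952:Sat …(17 more)… 1970:Sun 1971:Mon✓ 1972:Wed✓ 1973:Thu 1974:Fri 1975:Sat 1976:Mon✓ 1977:Tue✓ 1978:Wed✓ 1979:Thu 1980:Sat 1981:Sun 1982:Mon✓ 1983:Tue✓ 1984:Thu
Years with five Wednesdays: 1938, 1939, 1943, 1944, 1948, 1949, 1950, 1954, 1955, 1960, 1961, 1965, 1966, 1967, 1971, 1972, 1976, 1977, 1978, 1982, 1983 → 21.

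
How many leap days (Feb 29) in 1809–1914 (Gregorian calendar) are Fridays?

3

Leap years in 1809–1914: 25 of them.
Feb 29 weekday advances by 5 (mod 7) from one leap year to the next four years later (or differs when a century non-leap intervenes).
Leap-day weekdays: 1812:Sat 1816:Thu 1820:Tue 1824:Sun 1828:Fri✓ 1832:Wed 1836:Mon 1840:Sat 1844:Thu 1848:Tue 1852:Sun 1856:Fri✓ 1860:Wed 1864:Mon 1868:Sat 1872:Thu 1876:Tue 1880:Sun 1884:Fri✓ 1888:Wed 1892:Mon 1896:Sat 1904:Mon 1908:Sat 1912:Thu
Friday: 1828, 1856, 1884 → 3.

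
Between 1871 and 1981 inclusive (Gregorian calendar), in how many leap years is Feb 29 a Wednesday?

Leap years in 1871–1981: 27 of them.
Feb 29 weekday advances by 5 (mod 7) from one leap year to the next four years later (or differs when a century non-leap intervenes).
Leap-day weekdays: 1872:Thu 1876:Tue 1880:Sun 1884:Fri 1888:Wed✓ 1892:Mon 1896:Sat 1904:Mon 1908:Sat 1912:Thu 1916:Tue 1920:Sun 1924:Fri 1928:Wed✓ 1932:Mon 1936:Sat 1940:Thu 1944:Tue 1948:Sun 1952:Fri 1956:Wed✓ 1960:Mon 1964:Sat 1968:Thu 1972:Tue 1976:Sun 1980:Fri
Wednesday: 1888, 1928, 1956 → 3.

3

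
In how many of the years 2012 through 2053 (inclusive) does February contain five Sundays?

February has 28 days (29 in leap years); it has five Sundays when Sunday falls among the first (month-length − 28) days — i.e. when February 1 is Sunday in a leap year (never in a common year).
February 1 by year: 2012:Wed 2013:Fri 2014:Sat 2015:Sun 2016:Mon 2017:Wed 2018:Thu 2019:Fri 2020:Sat 2021:Mon 2022:Tue 2023:Wed 2024:Thu 2025:Sat 2026:Sun …(12 more)… 2039:Tue 2040:Wed 2041:Fri 2042:Sat 2043:Sun 2044:Mon 2045:Wed 2046:Thu 2047:Fri 2048:Sat 2049:Mon 2050:Tue 2051:Wed 2052:Thu 2053:Sat
Years with five Sundays: 2032 → 1.

1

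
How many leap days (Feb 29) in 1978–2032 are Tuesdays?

Leap years in 1978–2032: 14 of them.
Feb 29 weekday advances by 5 (mod 7) from one leap year to the next four years later (or differs when a century non-leap intervenes).
Leap-day weekdays: 1980:Fri 1984:Wed 1988:Mon 1992:Sat 1996:Thu 2000:Tue✓ 2004:Sun 2008:Fri 2012:Wed 2016:Mon 2020:Sat 2024:Thu 2028:Tue✓ 2032:Sun
Tuesday: 2000, 2028 → 2.

2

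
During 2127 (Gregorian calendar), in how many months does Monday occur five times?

4

A month of length L has five Mondays iff its first Monday is on day ≤ L−28 (so day 1–3 in a 31-day month, 1–2 in a 30-day month, day 1 in a leap February).
Checking each month of 2127: Jan starts Wed (31d); Feb starts Sat (28d); Mar starts Sat (31d) ✓; Apr starts Tue (30d); May starts Thu (31d); Jun starts Sun (30d) ✓; Jul starts Tue (31d); Aug starts Fri (31d); Sep starts Mon (30d) ✓; Oct starts Wed (31d); Nov starts Sat (30d); Dec starts Mon (31d) ✓.
Five-Monday months: March, June, September, December → 4.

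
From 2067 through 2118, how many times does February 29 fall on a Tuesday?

Leap years in 2067–2118: 12 of them.
Feb 29 weekday advances by 5 (mod 7) from one leap year to the next four years later (or differs when a century non-leap intervenes).
Leap-day weekdays: 2068:Wed 2072:Mon 2076:Sat 2080:Thu 2084:Tue✓ 2088:Sun 2092:Fri 2096:Wed 2104:Fri 2108:Wed 2112:Mon 2116:Sat
Tuesday: 2084 → 1.

1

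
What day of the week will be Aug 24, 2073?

Thursday

January 1, 2073 is a Sunday.
August 24 is day 236 of the year, i.e. 235 days after Jan 1.
235 mod 7 = 4, so advance 4 weekdays from Sunday: Thursday.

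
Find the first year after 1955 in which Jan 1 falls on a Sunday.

1956

Jan 1 advances by 2 weekdays after a leap year and by 1 after a common year.
1955: Jan 1 is Saturday.
1956: Sunday (leap)
1956 begins on a Sunday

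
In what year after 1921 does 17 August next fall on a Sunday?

From one year to the next, a fixed date's weekday advances by 1, or by 2 when a Feb 29 lies between the two dates.
1921: August 17 is Wednesday.
1922: Thursday (+1)
1923: Friday (+1)
1924: Sunday (+2)
17 August falls on a Sunday in 1924.

1924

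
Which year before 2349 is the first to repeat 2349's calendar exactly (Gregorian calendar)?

2338

Two years share a calendar iff Jan 1 falls on the same weekday and both are leap or both are common. 2349: Jan 1 is Saturday, common year.
2348: Jan 1 Thursday, leap
2347: Jan 1 Wednesday, common
2346: Jan 1 Tuesday, common
2345: Jan 1 Monday, common
2344: Jan 1 Saturday, leap
2343: Jan 1 Friday, common
2342: Jan 1 Thursday, common
2341: Jan 1 Wednesday, common
2340: Jan 1 Monday, leap
2339: Jan 1 Sunday, common
2338: Jan 1 Saturday, common
2338 matches on both conditions.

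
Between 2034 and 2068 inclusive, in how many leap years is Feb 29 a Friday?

Leap years in 2034–2068: 9 of them.
Feb 29 weekday advances by 5 (mod 7) from one leap year to the next four years later (or differs when a century non-leap intervenes).
Leap-day weekdays: 2036:Fri✓ 2040:Wed 2044:Mon 2048:Sat 2052:Thu 2056:Tue 2060:Sun 2064:Fri✓ 2068:Wed
Friday: 2036, 2064 → 2.

2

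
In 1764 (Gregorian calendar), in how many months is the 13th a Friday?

Check the 13th of each month of 1764: Jan 13: Fri, Feb 13: Mon, Mar 13: Tue, Apr 13: Fri, May 13: Sun, Jun 13: Wed, Jul 13: Fri, Aug 13: Mon, Sep 13: Thu, Oct 13: Sat, Nov 13: Tue, Dec 13: Thu.
Friday occurs in January, April, July — 3 months.

3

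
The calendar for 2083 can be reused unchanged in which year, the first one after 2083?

Two years share a calendar iff Jan 1 falls on the same weekday and both are leap or both are common. 2083: Jan 1 is Friday, common year.
2084: Jan 1 Saturday, leap
2085: Jan 1 Monday, common
2086: Jan 1 Tuesday, common
2087: Jan 1 Wednesday, common
2088: Jan 1 Thursday, leap
2089: Jan 1 Saturday, common
2090: Jan 1 Sunday, common
2091: Jan 1 Monday, common
2092: Jan 1 Tuesday, leap
2093: Jan 1 Thursday, common
2094: Jan 1 Friday, common
2094 matches on both conditions.

2094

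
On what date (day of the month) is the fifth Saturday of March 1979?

31

March 1, 1979 is a Thursday, so the first Saturday is the 3rd.
The fifth Saturday is 3 + 28 = 31.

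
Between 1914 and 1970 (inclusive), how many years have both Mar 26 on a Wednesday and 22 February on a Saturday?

Check each year's weekday for Mar 26 and 22 February:
  1914: Thu/Sun  1915: Fri/Mon  1916: Sun/Tue  1917: Mon/Thu  1918: Tue/Fri  1919: Wed/Sat ✓  1920: Fri/Sun  1921: Sat/Tue  1922: Sun/Wed  1923: Mon/Thu  1924: Wed/Fri  1925: Thu/Sun  1926: Fri/Mon  1927: Sat/Tue  …(29 more)…  1957: Tue/Fri  1958: Wed/Sat ✓  1959: Thu/Sun  1960: Sat/Mon  1961: Sun/Wed  1962: Mon/Thu  1963: Tue/Fri  1964: Thu/Sat  1965: Fri/Mon  1966: Sat/Tue  1967: Sun/Wed  1968: Tue/Thu  1969: Wed/Sat ✓  1970: Thu/Sun
Both conditions hold in: 1919, 1930, 1941, 1947, 1958, 1969 — 6.

6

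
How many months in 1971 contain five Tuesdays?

4

A month of length L has five Tuesdays iff its first Tuesday is on day ≤ L−28 (so day 1–3 in a 31-day month, 1–2 in a 30-day month, day 1 in a leap February).
Checking each month of 1971: Jan starts Fri (31d); Feb starts Mon (28d); Mar starts Mon (31d) ✓; Apr starts Thu (30d); May starts Sat (31d); Jun starts Tue (30d) ✓; Jul starts Thu (31d); Aug starts Sun (31d) ✓; Sep starts Wed (30d); Oct starts Fri (31d); Nov starts Mon (30d) ✓; Dec starts Wed (31d).
Five-Tuesday months: March, June, August, November → 4.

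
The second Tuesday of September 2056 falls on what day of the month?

September 1, 2056 is a Friday, so the first Tuesday is the 5th.
The second Tuesday is 5 + 7 = 12.

12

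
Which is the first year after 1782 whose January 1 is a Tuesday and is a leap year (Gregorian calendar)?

Jan 1 advances by 2 weekdays after a leap year and by 1 after a common year.
1782: Jan 1 is Tuesday.
1783: Wednesday
1784: Thursday (leap)
1785: Saturday
1786: Sunday
1787: Monday
1788: Tuesday (leap)
1788 begins on a Tuesday and is a leap year.

1788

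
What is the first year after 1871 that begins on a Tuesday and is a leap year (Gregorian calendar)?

Jan 1 advances by 2 weekdays after a leap year and by 1 after a common year.
1871: Jan 1 is Sunday.
1872: Monday (leap)
1873: Wednesday
1874: Thursday
1875: Friday
1876: Saturday (leap)
1877: Monday
1878: Tuesday
1879: Wednesday
1880: Thursday (leap)
1881: Saturday
1882: Sunday
1883: Monday
1884: Tuesday (leap)
1884 begins on a Tuesday and is a leap year.

1884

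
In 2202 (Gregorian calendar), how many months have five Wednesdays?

A month of length L has five Wednesdays iff its first Wednesday is on day ≤ L−28 (so day 1–3 in a 31-day month, 1–2 in a 30-day month, day 1 in a leap February).
Checking each month of 2202: Jan starts Fri (31d); Feb starts Mon (28d); Mar starts Mon (31d) ✓; Apr starts Thu (30d); May starts Sat (31d); Jun starts Tue (30d) ✓; Jul starts Thu (31d); Aug starts Sun (31d); Sep starts Wed (30d) ✓; Oct starts Fri (31d); Nov starts Mon (30d); Dec starts Wed (31d) ✓.
Five-Wednesday months: March, June, September, December → 4.

4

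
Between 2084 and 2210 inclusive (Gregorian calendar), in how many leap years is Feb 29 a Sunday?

Leap years in 2084–2210: 30 of them.
Feb 29 weekday advances by 5 (mod 7) from one leap year to the next four years later (or differs when a century non-leap intervenes).
Leap-day weekdays: 2084:Tue 2088:Sun✓ 2092:Fri 2096:Wed 2104:Fri 2108:Wed 2112:Mon 2116:Sat 2120:Thu 2124:Tue 2128:Sun✓ 2132:Fri 2136:Wed …(4 more)… 2156:Sun✓ 2160:Fri 2164:Wed 2168:Mon 2172:Sat 2176:Thu 2180:Tue 2184:Sun✓ 2188:Fri 2192:Wed 2196:Mon 2204:Wed 2208:Mon
Sunday: 2088, 2128, 2156, 2184 → 4.

4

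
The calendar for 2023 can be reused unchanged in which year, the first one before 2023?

Two years share a calendar iff Jan 1 falls on the same weekday and both are leap or both are common. 2023: Jan 1 is Sunday, common year.
2022: Jan 1 Saturday, common
2021: Jan 1 Friday, common
2020: Jan 1 Wednesday, leap
2019: Jan 1 Tuesday, common
2018: Jan 1 Monday, common
2017: Jan 1 Sunday, common
2017 matches on both conditions.

2017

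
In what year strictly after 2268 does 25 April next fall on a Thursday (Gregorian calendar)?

2272

From one year to the next, a fixed date's weekday advances by 1, or by 2 when a Feb 29 lies between the two dates.
2268: April 25 is Saturday.
2269: Sunday (+1)
2270: Monday (+1)
2271: Tuesday (+1)
2272: Thursday (+2)
25 April falls on a Thursday in 2272.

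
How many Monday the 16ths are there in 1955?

1

Check the 16th of each month of 1955: Jan 16: Sun, Feb 16: Wed, Mar 16: Wed, Apr 16: Sat, May 16: Mon, Jun 16: Thu, Jul 16: Sat, Aug 16: Tue, Sep 16: Fri, Oct 16: Sun, Nov 16: Wed, Dec 16: Fri.
Monday occurs in May — 1 month.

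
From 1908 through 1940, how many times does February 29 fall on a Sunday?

Leap years in 1908–1940: 9 of them.
Feb 29 weekday advances by 5 (mod 7) from one leap year to the next four years later (or differs when a century non-leap intervenes).
Leap-day weekdays: 1908:Sat 1912:Thu 1916:Tue 1920:Sun✓ 1924:Fri 1928:Wed 1932:Mon 1936:Sat 1940:Thu
Sunday: 1920 → 1.

1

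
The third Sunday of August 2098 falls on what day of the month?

17

August 1, 2098 is a Friday, so the first Sunday is the 3rd.
The third Sunday is 3 + 14 = 17.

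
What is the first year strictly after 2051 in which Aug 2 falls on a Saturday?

From one year to the next, a fixed date's weekday advances by 1, or by 2 when a Feb 29 lies between the two dates.
2051: August 2 is Wednesday.
2052: Friday (+2)
2053: Saturday (+1)
Aug 2 falls on a Saturday in 2053.

2053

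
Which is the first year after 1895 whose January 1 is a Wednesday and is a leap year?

Jan 1 advances by 2 weekdays after a leap year and by 1 after a common year.
1895: Jan 1 is Tuesday.
1896: Wednesday (leap)
1896 begins on a Wednesday and is a leap year.

1896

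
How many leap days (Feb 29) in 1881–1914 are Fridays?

Leap years in 1881–1914: 7 of them.
Feb 29 weekday advances by 5 (mod 7) from one leap year to the next four years later (or differs when a century non-leap intervenes).
Leap-day weekdays: 1884:Fri✓ 1888:Wed 1892:Mon 1896:Sat 1904:Mon 1908:Sat 1912:Thu
Friday: 1884 → 1.

1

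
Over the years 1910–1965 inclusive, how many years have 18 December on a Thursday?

8

Track 18 December's weekday year by year (advancing +1, or +2 across a Feb 29):
  1910: Sun  1911: Mon (+1)  1912: Wed (+2)  1913: Thu (+1) ✓  1914: Fri (+1)
  1915: Sat (+1)  1916: Mon (+2)  1917: Tue (+1)  1918: Wed (+1)  1919: Thu (+1) ✓
  1920: Sat (+2)  1921: Sun (+1)  1922: Mon (+1)  1923: Tue (+1)  … (28 more years) …
  1952: Thu (+2) ✓  1953: Fri (+1)  1954: Sat (+1)  1955: Sun (+1)  1956: Tue (+2)
  1957: Wed (+1)  1958: Thu (+1) ✓  1959: Fri (+1)  1960: Sun (+2)  1961: Mon (+1)
  1962: Tue (+1)  1963: Wed (+1)  1964: Fri (+2)  1965: Sat (+1)
Thursday years: 1913, 1919, 1924, 1930, 1941, 1947, 1952, 1958 — 8 in total.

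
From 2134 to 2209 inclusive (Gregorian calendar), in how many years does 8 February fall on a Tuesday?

10

Track 8 February's weekday year by year (advancing +1, or +2 across a Feb 29):
  2134: Mon  2135: Tue (+1) ✓  2136: Wed (+1)  2137: Fri (+2)  2138: Sat (+1)
  2139: Sun (+1)  2140: Mon (+1)  2141: Wed (+2)  2142: Thu (+1)  2143: Fri (+1)
  2144: Sat (+1)  2145: Mon (+2)  2146: Tue (+1) ✓  2147: Wed (+1)  … (48 more years) …
  2196: Mon (+1)  2197: Wed (+2)  2198: Thu (+1)  2199: Fri (+1)  2200: Sat (+1)
  2201: Sun (+1)  2202: Mon (+1)  2203: Tue (+1) ✓  2204: Wed (+1)  2205: Fri (+2)
  2206: Sat (+1)  2207: Sun (+1)  2208: Mon (+1)  2209: Wed (+2)
Tuesday years: 2135, 2146, 2152, 2157, 2163, 2174, 2180, 2185, 2191, 2203 — 10 in total.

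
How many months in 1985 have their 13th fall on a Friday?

2

Check the 13th of each month of 1985: Jan 13: Sun, Feb 13: Wed, Mar 13: Wed, Apr 13: Sat, May 13: Mon, Jun 13: Thu, Jul 13: Sat, Aug 13: Tue, Sep 13: Fri, Oct 13: Sun, Nov 13: Wed, Dec 13: Fri.
Friday occurs in September, December — 2 months.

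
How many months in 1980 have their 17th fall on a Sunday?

Check the 17th of each month of 1980: Jan 17: Thu, Feb 17: Sun, Mar 17: Mon, Apr 17: Thu, May 17: Sat, Jun 17: Tue, Jul 17: Thu, Aug 17: Sun, Sep 17: Wed, Oct 17: Fri, Nov 17: Mon, Dec 17: Wed.
Sunday occurs in February, August — 2 months.

2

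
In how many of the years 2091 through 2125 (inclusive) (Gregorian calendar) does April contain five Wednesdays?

11

April has 30 days; it has five Wednesdays when Wednesday falls among the first (month-length − 28) days — i.e. when April 1 is one of Wednesday/Tuesday.
April 1 by year: 2091:Sun 2092:Tue✓ 2093:Wed✓ 2094:Thu 2095:Fri 2096:Sun 2097:Mon 2098:Tue✓ 2099:Wed✓ 2100:Thu 2101:Fri 2102:Sat 2103:Sun 2104:Tue✓ 2105:Wed✓ …(5 more)… 2111:Wed✓ 2112:Fri 2113:Sat 2114:Sun 2115:Mon 2116:Wed✓ 2117:Thu 2118:Fri 2119:Sat 2120:Mon 2121:Tue✓ 2122:Wed✓ 2123:Thu 2124:Sat 2125:Sun
Years with five Wednesdays: 2092, 2093, 2098, 2099, 2104, 2105, 2110, 2111, 2116, 2121, 2122 → 11.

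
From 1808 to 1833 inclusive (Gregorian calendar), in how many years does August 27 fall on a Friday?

4

Track August 27's weekday year by year (advancing +1, or +2 across a Feb 29):
  1808: Sat  1809: Sun (+1)  1810: Mon (+1)  1811: Tue (+1)  1812: Thu (+2)
  1813: Fri (+1) ✓  1814: Sat (+1)  1815: Sun (+1)  1816: Tue (+2)  1817: Wed (+1)
  1818: Thu (+1)  1819: Fri (+1) ✓  1820: Sun (+2)  1821: Mon (+1)  1822: Tue (+1)
  1823: Wed (+1)  1824: Fri (+2) ✓  1825: Sat (+1)  1826: Sun (+1)  1827: Mon (+1)
  1828: Wed (+2)  1829: Thu (+1)  1830: Fri (+1) ✓  1831: Sat (+1)  1832: Mon (+2)
  1833: Tue (+1)
Friday years: 1813, 1819, 1824, 1830 — 4 in total.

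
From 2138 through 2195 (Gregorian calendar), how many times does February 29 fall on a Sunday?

Leap years in 2138–2195: 14 of them.
Feb 29 weekday advances by 5 (mod 7) from one leap year to the next four years later (or differs when a century non-leap intervenes).
Leap-day weekdays: 2140:Mon 2144:Sat 2148:Thu 2152:Tue 2156:Sun✓ 2160:Fri 2164:Wed 2168:Mon 2172:Sat 2176:Thu 2180:Tue 2184:Sun✓ 2188:Fri 2192:Wed
Sunday: 2156, 2184 → 2.

2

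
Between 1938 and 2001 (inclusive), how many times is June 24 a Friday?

Track June 24's weekday year by year (advancing +1, or +2 across a Feb 29):
  1938: Fri ✓  1939: Sat (+1)  1940: Mon (+2)  1941: Tue (+1)  1942: Wed (+1)
  1943: Thu (+1)  1944: Sat (+2)  1945: Sun (+1)  1946: Mon (+1)  1947: Tue (+1)
  1948: Thu (+2)  1949: Fri (+1) ✓  1950: Sat (+1)  1951: Sun (+1)  … (36 more years) …
  1988: Fri (+2) ✓  1989: Sat (+1)  1990: Sun (+1)  1991: Mon (+1)  1992: Wed (+2)
  1993: Thu (+1)  1994: Fri (+1) ✓  1995: Sat (+1)  1996: Mon (+2)  1997: Tue (+1)
  1998: Wed (+1)  1999: Thu (+1)  2000: Sat (+2)  2001: Sun (+1)
Friday years: 1938, 1949, 1955, 1960, 1966, 1977, 1983, 1988, 1994 — 9 in total.

9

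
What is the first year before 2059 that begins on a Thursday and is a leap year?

Jan 1 advances by 2 weekdays after a leap year and by 1 after a common year.
2059: Jan 1 is Wednesday.
2058: Tuesday
2057: Monday
2056: Saturday (leap)
2055: Friday
2054: Thursday
2053: Wednesday
2052: Monday (leap)
2051: Sunday
2050: Saturday
2049: Friday
2048: Wednesday (leap)
2047: Tuesday
2046: Monday
2045: Sunday
2044: Friday (leap)
2043: Thursday
2042: Wednesday
2041: Tuesday
2040: Sunday (leap)
2039: Saturday
2038: Friday
2037: Thursday
2036: Tuesday (leap)
2035: Monday
2034: Sunday
2033: Saturday
2032: Thursday (leap)
2032 begins on a Thursday and is a leap year.

2032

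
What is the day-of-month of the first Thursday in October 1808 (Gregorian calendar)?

October 1, 1808 is a Saturday, so the first Thursday is the 6th.
The first Thursday is 6 + 0 = 6.

6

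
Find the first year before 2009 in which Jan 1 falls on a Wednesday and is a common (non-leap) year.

Jan 1 advances by 2 weekdays after a leap year and by 1 after a common year.
2009: Jan 1 is Thursday.
2008: Tuesday (leap)
2007: Monday
2006: Sunday
2005: Saturday
2004: Thursday (leap)
2003: Wednesday
2003 begins on a Wednesday and is a common year.

2003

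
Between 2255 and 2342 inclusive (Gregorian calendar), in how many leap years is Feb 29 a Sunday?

Leap years in 2255–2342: 21 of them.
Feb 29 weekday advances by 5 (mod 7) from one leap year to the next four years later (or differs when a century non-leap intervenes).
Leap-day weekdays: 2256:Fri 2260:Wed 2264:Mon 2268:Sat 2272:Thu 2276:Tue 2280:Sun✓ 2284:Fri 2288:Wed 2292:Mon 2296:Sat 2304:Mon 2308:Sat 2312:Thu 2316:Tue 2320:Sun✓ 2324:Fri 2328:Wed 2332:Mon 2336:Sat 2340:Thu
Sunday: 2280, 2320 → 2.

2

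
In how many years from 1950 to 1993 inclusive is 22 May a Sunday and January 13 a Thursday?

Check each year's weekday for 22 May and January 13:
  1950: Mon/Fri  1951: Tue/Sat  1952: Thu/Sun  1953: Fri/Tue  1954: Sat/Wed  1955: Sun/Thu ✓  1956: Tue/Fri  1957: Wed/Sun  1958: Thu/Mon  1959: Fri/Tue  1960: Sun/Wed  1961: Mon/Fri  1962: Tue/Sat  1963: Wed/Sun  …(16 more)…  1980: Thu/Sun  1981: Fri/Tue  1982: Sat/Wed  1983: Sun/Thu ✓  1984: Tue/Fri  1985: Wed/Sun  1986: Thu/Mon  1987: Fri/Tue  1988: Sun/Wed  1989: Mon/Fri  1990: Tue/Sat  1991: Wed/Sun  1992: Fri/Mon  1993: Sat/Wed
Both conditions hold in: 1955, 1966, 1977, 1983 — 4.

4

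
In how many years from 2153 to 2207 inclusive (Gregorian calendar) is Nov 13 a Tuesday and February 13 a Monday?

3

Check each year's weekday for Nov 13 and February 13:
  2153: Tue/Tue  2154: Wed/Wed  2155: Thu/Thu  2156: Sat/Fri  2157: Sun/Sun  2158: Mon/Mon  2159: Tue/Tue  2160: Thu/Wed  2161: Fri/Fri  2162: Sat/Sat  2163: Sun/Sun  2164: Tue/Mon ✓  2165: Wed/Wed  2166: Thu/Thu  …(27 more)…  2194: Thu/Thu  2195: Fri/Fri  2196: Sun/Sat  2197: Mon/Mon  2198: Tue/Tue  2199: Wed/Wed  2200: Thu/Thu  2201: Fri/Fri  2202: Sat/Sat  2203: Sun/Sun  2204: Tue/Mon ✓  2205: Wed/Wed  2206: Thu/Thu  2207: Fri/Fri
Both conditions hold in: 2164, 2192, 2204 — 3.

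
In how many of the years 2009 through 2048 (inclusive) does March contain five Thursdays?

March has 31 days; it has five Thursdays when Thursday falls among the first (month-length − 28) days — i.e. when March 1 is one of Thursday/Wednesday/Tuesday.
March 1 by year: 2009:Sun 2010:Mon 2011:Tue✓ 2012:Thu✓ 2013:Fri 2014:Sat 2015:Sun 2016:Tue✓ 2017:Wed✓ 2018:Thu✓ 2019:Fri 2020:Sun 2021:Mon 2022:Tue✓ 2023:Wed✓ …(10 more)… 2034:Wed✓ 2035:Thu✓ 2036:Sat 2037:Sun 2038:Mon 2039:Tue✓ 2040:Thu✓ 2041:Fri 2042:Sat 2043:Sun 2044:Tue✓ 2045:Wed✓ 2046:Thu✓ 2047:Fri 2048:Sun
Years with five Thursdays: 2011, 2012, 2016, 2017, 2018, 2022, 2023, 2028, 2029, 2033, 2034, 2035, 2039, 2040, 2044, 2045, 2046 → 17.

17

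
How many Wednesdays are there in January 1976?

4

January 1976 has 31 days and begins on Thursday.
The first Wednesday is January 7.
Wednesdays fall on 7, 14, 21, 28 — that's 4.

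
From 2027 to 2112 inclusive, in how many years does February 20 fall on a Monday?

Track February 20's weekday year by year (advancing +1, or +2 across a Feb 29):
  2027: Sat  2028: Sun (+1)  2029: Tue (+2)  2030: Wed (+1)  2031: Thu (+1)
  2032: Fri (+1)  2033: Sun (+2)  2034: Mon (+1) ✓  2035: Tue (+1)  2036: Wed (+1)
  2037: Fri (+2)  2038: Sat (+1)  2039: Sun (+1)  2040: Mon (+1) ✓  … (58 more years) …
  2099: Fri (+1)  2100: Sat (+1)  2101: Sun (+1)  2102: Mon (+1) ✓  2103: Tue (+1)
  2104: Wed (+1)  2105: Fri (+2)  2106: Sat (+1)  2107: Sun (+1)  2108: Mon (+1) ✓
  2109: Wed (+2)  2110: Thu (+1)  2111: Fri (+1)  2112: Sat (+1)
Monday years: 2034, 2040, 2045, 2051, 2062, 2068, 2073, 2079, 2090, 2096, 2102, 2108 — 12 in total.

12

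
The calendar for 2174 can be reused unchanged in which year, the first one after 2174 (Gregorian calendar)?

2185

Two years share a calendar iff Jan 1 falls on the same weekday and both are leap or both are common. 2174: Jan 1 is Saturday, common year.
2175: Jan 1 Sunday, common
2176: Jan 1 Monday, leap
2177: Jan 1 Wednesday, common
2178: Jan 1 Thursday, common
2179: Jan 1 Friday, common
2180: Jan 1 Saturday, leap
2181: Jan 1 Monday, common
2182: Jan 1 Tuesday, common
2183: Jan 1 Wednesday, common
2184: Jan 1 Thursday, leap
2185: Jan 1 Saturday, common
2185 matches on both conditions.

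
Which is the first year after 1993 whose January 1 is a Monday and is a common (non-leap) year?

2001

Jan 1 advances by 2 weekdays after a leap year and by 1 after a common year.
1993: Jan 1 is Friday.
1994: Saturday
1995: Sunday
1996: Monday (leap)
1997: Wednesday
1998: Thursday
1999: Friday
2000: Saturday (leap)
2001: Monday
2001 begins on a Monday and is a common year.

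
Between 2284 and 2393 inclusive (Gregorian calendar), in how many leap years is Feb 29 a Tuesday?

Leap years in 2284–2393: 27 of them.
Feb 29 weekday advances by 5 (mod 7) from one leap year to the next four years later (or differs when a century non-leap intervenes).
Leap-day weekdays: 2284:Fri 2288:Wed 2292:Mon 2296:Sat 2304:Mon 2308:Sat 2312:Thu 2316:Tue✓ 2320:Sun 2324:Fri 2328:Wed 2332:Mon 2336:Sat 2340:Thu 2344:Tue✓ 2348:Sun 2352:Fri 2356:Wed 2360:Mon 2364:Sat 2368:Thu 2372:Tue✓ 2376:Sun 2380:Fri 2384:Wed 2388:Mon 2392:Sat
Tuesday: 2316, 2344, 2372 → 3.

3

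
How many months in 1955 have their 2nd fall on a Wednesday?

Check the 2nd of each month of 1955: Jan 2: Sun, Feb 2: Wed, Mar 2: Wed, Apr 2: Sat, May 2: Mon, Jun 2: Thu, Jul 2: Sat, Aug 2: Tue, Sep 2: Fri, Oct 2: Sun, Nov 2: Wed, Dec 2: Fri.
Wednesday occurs in February, March, November — 3 months.

3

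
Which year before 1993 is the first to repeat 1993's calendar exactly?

1982

Two years share a calendar iff Jan 1 falls on the same weekday and both are leap or both are common. 1993: Jan 1 is Friday, common year.
1992: Jan 1 Wednesday, leap
1991: Jan 1 Tuesday, common
1990: Jan 1 Monday, common
1989: Jan 1 Sunday, common
1988: Jan 1 Friday, leap
1987: Jan 1 Thursday, common
1986: Jan 1 Wednesday, common
1985: Jan 1 Tuesday, common
1984: Jan 1 Sunday, leap
1983: Jan 1 Saturday, common
1982: Jan 1 Friday, common
1982 matches on both conditions.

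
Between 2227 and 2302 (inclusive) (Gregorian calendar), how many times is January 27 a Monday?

11

Track January 27's weekday year by year (advancing +1, or +2 across a Feb 29):
  2227: Sat  2228: Sun (+1)  2229: Tue (+2)  2230: Wed (+1)  2231: Thu (+1)
  2232: Fri (+1)  2233: Sun (+2)  2234: Mon (+1) ✓  2235: Tue (+1)  2236: Wed (+1)
  2237: Fri (+2)  2238: Sat (+1)  2239: Sun (+1)  2240: Mon (+1) ✓  … (48 more years) …
  2289: Sun (+2)  2290: Mon (+1) ✓  2291: Tue (+1)  2292: Wed (+1)  2293: Fri (+2)
  2294: Sat (+1)  2295: Sun (+1)  2296: Mon (+1) ✓  2297: Wed (+2)  2298: Thu (+1)
  2299: Fri (+1)  2300: Sat (+1)  2301: Sun (+1)  2302: Mon (+1) ✓
Monday years: 2234, 2240, 2245, 2251, 2262, 2268, 2273, 2279, 2290, 2296, 2302 — 11 in total.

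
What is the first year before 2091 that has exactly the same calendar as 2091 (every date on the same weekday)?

2085

Two years share a calendar iff Jan 1 falls on the same weekday and both are leap or both are common. 2091: Jan 1 is Monday, common year.
2090: Jan 1 Sunday, common
2089: Jan 1 Saturday, common
2088: Jan 1 Thursday, leap
2087: Jan 1 Wednesday, common
2086: Jan 1 Tuesday, common
2085: Jan 1 Monday, common
2085 matches on both conditions.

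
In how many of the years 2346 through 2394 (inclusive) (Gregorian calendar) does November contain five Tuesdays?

November has 30 days; it has five Tuesdays when Tuesday falls among the first (month-length − 28) days — i.e. when November 1 is one of Tuesday/Monday.
November 1 by year: 2346:Fri 2347:Sat 2348:Mon✓ 2349:Tue✓ 2350:Wed 2351:Thu 2352:Sat 2353:Sun 2354:Mon✓ 2355:Tue✓ 2356:Thu 2357:Fri 2358:Sat 2359:Sun 2360:Tue✓ …(19 more)… 2380:Sat 2381:Sun 2382:Mon✓ 2383:Tue✓ 2384:Thu 2385:Fri 2386:Sat 2387:Sun 2388:Tue✓ 2389:Wed 2390:Thu 2391:Fri 2392:Sun 2393:Mon✓ 2394:Tue✓
Years with five Tuesdays: 2348, 2349, 2354, 2355, 2360, 2365, 2366, 2371, 2376, 2377, 2382, 2383, 2388, 2393, 2394 → 15.

15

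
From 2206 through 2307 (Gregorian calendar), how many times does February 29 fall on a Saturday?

Leap years in 2206–2307: 24 of them.
Feb 29 weekday advances by 5 (mod 7) from one leap year to the next four years later (or differs when a century non-leap intervenes).
Leap-day weekdays: 2208:Mon 2212:Sat✓ 2216:Thu 2220:Tue 2224:Sun 2228:Fri 2232:Wed 2236:Mon 2240:Sat✓ 2244:Thu 2248:Tue 2252:Sun 2256:Fri 2260:Wed 2264:Mon 2268:Sat✓ 2272:Thu 2276:Tue 2280:Sun 2284:Fri 2288:Wed 2292:Mon 2296:Sat✓ 2304:Mon
Saturday: 2212, 2240, 2268, 2296 → 4.

4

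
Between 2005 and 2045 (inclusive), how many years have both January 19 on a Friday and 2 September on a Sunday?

Check each year's weekday for January 19 and 2 September:
  2005: Wed/Fri  2006: Thu/Sat  2007: Fri/Sun ✓  2008: Sat/Tue  2009: Mon/Wed  2010: Tue/Thu  2011: Wed/Fri  2012: Thu/Sun  2013: Sat/Mon  2014: Sun/Tue  2015: Mon/Wed  2016: Tue/Fri  2017: Thu/Sat  2018: Fri/Sun ✓  …(13 more)…  2032: Mon/Thu  2033: Wed/Fri  2034: Thu/Sat  2035: Fri/Sun ✓  2036: Sat/Tue  2037: Mon/Wed  2038: Tue/Thu  2039: Wed/Fri  2040: Thu/Sun  2041: Sat/Mon  2042: Sun/Tue  2043: Mon/Wed  2044: Tue/Fri  2045: Thu/Sat
Both conditions hold in: 2007, 2018, 2029, 2035 — 4.

4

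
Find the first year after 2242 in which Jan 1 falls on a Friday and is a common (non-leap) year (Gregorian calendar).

2247

Jan 1 advances by 2 weekdays after a leap year and by 1 after a common year.
2242: Jan 1 is Saturday.
2243: Sunday
2244: Monday (leap)
2245: Wednesday
2246: Thursday
2247: Friday
2247 begins on a Friday and is a common year.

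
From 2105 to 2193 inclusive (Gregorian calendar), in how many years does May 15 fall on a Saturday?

Track May 15's weekday year by year (advancing +1, or +2 across a Feb 29):
  2105: Fri  2106: Sat (+1) ✓  2107: Sun (+1)  2108: Tue (+2)  2109: Wed (+1)
  2110: Thu (+1)  2111: Fri (+1)  2112: Sun (+2)  2113: Mon (+1)  2114: Tue (+1)
  2115: Wed (+1)  2116: Fri (+2)  2117: Sat (+1) ✓  2118: Sun (+1)  … (61 more years) …
  2180: Mon (+2)  2181: Tue (+1)  2182: Wed (+1)  2183: Thu (+1)  2184: Sat (+2) ✓
  2185: Sun (+1)  2186: Mon (+1)  2187: Tue (+1)  2188: Thu (+2)  2189: Fri (+1)
  2190: Sat (+1) ✓  2191: Sun (+1)  2192: Tue (+2)  2193: Wed (+1)
Saturday years: 2106, 2117, 2123, 2128, 2134, 2145, 2151, 2156, 2162, 2173, 2179, 2184, 2190 — 13 in total.

13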